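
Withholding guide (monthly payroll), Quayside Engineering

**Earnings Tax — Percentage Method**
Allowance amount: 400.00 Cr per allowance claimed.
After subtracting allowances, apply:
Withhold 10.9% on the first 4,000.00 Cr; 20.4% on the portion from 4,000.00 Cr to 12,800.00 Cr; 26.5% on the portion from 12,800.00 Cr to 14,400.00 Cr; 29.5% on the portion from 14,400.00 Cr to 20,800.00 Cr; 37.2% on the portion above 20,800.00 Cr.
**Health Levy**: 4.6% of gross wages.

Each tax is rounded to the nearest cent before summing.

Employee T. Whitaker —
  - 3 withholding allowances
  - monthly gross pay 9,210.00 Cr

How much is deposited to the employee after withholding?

Earnings Tax: taxable = 9,210.00 Cr − 3×400.00 Cr = 8,010.00 Cr
  436.00 Cr + 20.4% × (8,010.00 Cr − 4,000.00 Cr) = 436.00 Cr + 20.4% × 4,010.00 Cr = 1,254.04 Cr
Health Levy: 4.6% × 9,210.00 Cr = 423.66 Cr
Total withheld: 1,254.04 Cr + 423.66 Cr = 1,677.70 Cr
Net pay: 9,210.00 Cr − 1,677.70 Cr = 7,532.30 Cr

7,532.30 Cr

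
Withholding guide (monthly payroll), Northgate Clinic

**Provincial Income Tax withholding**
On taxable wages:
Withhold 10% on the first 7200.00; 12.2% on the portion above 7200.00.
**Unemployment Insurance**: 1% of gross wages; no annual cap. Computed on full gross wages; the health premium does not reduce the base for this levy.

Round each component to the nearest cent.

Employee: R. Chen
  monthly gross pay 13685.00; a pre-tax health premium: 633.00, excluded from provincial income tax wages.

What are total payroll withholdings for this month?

1570.79

Provincial Income Tax: taxable = 13685.00 − 633.00 = 13052.00
  720.00 + 12.2% × (13052.00 − 7200.00) = 720.00 + 12.2% × 5852.00 = 1433.94
Unemployment Insurance: 1% × 13685.00 = 136.85
Total: 1433.94 + 136.85 = 1570.79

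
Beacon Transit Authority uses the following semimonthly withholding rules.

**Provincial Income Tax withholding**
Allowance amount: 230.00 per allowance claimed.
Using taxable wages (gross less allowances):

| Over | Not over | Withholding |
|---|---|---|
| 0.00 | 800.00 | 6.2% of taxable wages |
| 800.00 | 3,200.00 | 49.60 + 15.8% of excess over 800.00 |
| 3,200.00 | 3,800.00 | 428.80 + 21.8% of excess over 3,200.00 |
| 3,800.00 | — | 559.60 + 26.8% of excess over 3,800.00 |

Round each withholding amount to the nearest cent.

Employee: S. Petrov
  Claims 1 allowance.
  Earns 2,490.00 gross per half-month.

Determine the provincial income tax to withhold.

280.28

Provincial Income Tax: taxable = 2,490.00 − 1×230.00 = 2,260.00
  49.60 + 15.8% × (2,260.00 − 800.00) = 49.60 + 15.8% × 1,460.00 = 280.28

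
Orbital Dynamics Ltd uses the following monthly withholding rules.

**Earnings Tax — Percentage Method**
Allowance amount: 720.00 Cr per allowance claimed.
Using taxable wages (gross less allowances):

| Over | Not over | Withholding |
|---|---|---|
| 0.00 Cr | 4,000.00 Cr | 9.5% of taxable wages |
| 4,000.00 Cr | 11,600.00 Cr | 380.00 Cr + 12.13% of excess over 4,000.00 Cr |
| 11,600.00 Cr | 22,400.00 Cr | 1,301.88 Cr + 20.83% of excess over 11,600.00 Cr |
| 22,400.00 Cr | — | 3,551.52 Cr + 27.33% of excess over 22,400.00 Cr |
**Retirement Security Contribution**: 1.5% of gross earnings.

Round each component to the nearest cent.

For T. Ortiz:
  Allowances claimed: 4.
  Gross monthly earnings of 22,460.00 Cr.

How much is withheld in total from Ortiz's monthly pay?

3,301.01 Cr

Earnings Tax: taxable = 22,460.00 Cr − 4×720.00 Cr = 19,580.00 Cr
  1,301.88 Cr + 20.83% × (19,580.00 Cr − 11,600.00 Cr) = 1,301.88 Cr + 20.83% × 7,980.00 Cr = 2,964.11 Cr
Retirement Security Contribution: 1.5% × 22,460.00 Cr = 336.90 Cr
Total: 2,964.11 Cr + 336.90 Cr = 3,301.01 Cr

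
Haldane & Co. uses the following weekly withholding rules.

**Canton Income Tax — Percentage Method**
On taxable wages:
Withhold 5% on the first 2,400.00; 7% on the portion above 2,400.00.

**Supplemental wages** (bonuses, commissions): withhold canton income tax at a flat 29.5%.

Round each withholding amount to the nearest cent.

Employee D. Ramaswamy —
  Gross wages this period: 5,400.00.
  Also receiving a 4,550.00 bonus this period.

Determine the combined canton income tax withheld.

Canton Income Tax: taxable = 5,400.00
  120.00 + 7% × (5,400.00 − 2,400.00) = 120.00 + 7% × 3,000.00 = 330.00
Supplemental (29.5% flat on bonus): 29.5% × 4,550.00 = 1,342.25
Total canton income tax: 330.00 + 1,342.25 = 1,672.25

1,672.25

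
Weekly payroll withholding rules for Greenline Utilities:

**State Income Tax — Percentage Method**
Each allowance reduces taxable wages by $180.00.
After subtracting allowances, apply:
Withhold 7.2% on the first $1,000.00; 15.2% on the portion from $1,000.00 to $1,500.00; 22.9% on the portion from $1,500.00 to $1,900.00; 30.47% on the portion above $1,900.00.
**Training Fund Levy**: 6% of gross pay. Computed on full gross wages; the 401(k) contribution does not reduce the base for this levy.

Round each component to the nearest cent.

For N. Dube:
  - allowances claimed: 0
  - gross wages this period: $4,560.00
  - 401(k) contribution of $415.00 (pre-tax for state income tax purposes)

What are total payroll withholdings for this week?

State Income Tax: taxable = $4,560.00 − $415.00 = $4,145.00
  $239.60 + 30.47% × ($4,145.00 − $1,900.00) = $239.60 + 30.47% × $2,245.00 = $923.65
Training Fund Levy: 6% × $4,560.00 = $273.60
Total: $923.65 + $273.60 = $1,197.25

$1,197.25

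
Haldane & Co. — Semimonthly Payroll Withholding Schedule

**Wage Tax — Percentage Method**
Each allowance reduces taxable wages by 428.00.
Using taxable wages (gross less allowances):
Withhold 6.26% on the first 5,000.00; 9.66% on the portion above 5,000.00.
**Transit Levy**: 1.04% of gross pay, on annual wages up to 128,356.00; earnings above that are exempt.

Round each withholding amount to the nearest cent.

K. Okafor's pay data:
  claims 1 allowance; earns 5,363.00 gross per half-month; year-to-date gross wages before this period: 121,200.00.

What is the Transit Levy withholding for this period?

Transit Levy: 1.04% × 5,363.00 = 55.78

55.78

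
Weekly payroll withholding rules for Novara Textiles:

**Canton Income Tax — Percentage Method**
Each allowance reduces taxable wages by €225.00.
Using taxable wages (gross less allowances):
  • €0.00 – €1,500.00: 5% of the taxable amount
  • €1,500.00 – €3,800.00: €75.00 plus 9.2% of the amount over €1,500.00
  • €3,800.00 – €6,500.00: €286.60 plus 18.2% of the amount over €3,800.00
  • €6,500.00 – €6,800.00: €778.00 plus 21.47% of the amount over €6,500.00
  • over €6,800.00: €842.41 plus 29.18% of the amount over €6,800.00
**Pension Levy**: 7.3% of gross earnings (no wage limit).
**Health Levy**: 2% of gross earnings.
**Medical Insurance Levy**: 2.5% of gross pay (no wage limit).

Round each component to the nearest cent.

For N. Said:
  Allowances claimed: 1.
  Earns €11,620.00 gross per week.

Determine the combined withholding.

€3,554.39

Canton Income Tax: taxable = €11,620.00 − 1×€225.00 = €11,395.00
  €842.41 + 29.18% × (€11,395.00 − €6,800.00) = €842.41 + 29.18% × €4,595.00 = €2,183.23
Pension Levy: 7.3% × €11,620.00 = €848.26
Health Levy: 2% × €11,620.00 = €232.40
Medical Insurance Levy: 2.5% × €11,620.00 = €290.50
Total: €2,183.23 + €848.26 + €232.40 + €290.50 = €3,554.39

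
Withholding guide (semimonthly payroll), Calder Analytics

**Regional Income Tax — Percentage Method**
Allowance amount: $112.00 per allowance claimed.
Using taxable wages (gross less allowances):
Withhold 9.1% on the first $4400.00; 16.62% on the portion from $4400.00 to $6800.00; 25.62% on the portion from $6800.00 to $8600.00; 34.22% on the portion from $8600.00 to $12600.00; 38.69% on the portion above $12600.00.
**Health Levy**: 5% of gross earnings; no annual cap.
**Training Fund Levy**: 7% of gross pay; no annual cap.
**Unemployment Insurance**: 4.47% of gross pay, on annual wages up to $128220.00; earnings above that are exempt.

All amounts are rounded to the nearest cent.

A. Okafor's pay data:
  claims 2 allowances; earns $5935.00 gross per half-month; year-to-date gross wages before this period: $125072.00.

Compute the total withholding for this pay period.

$1471.21

Regional Income Tax: taxable = $5935.00 − 2×$112.00 = $5711.00
  $400.40 + 16.62% × ($5711.00 − $4400.00) = $400.40 + 16.62% × $1311.00 = $618.29
Health Levy: 5% × $5935.00 = $296.75
Training Fund Levy: 7% × $5935.00 = $415.45
Unemployment Insurance: cap $128220.00 − YTD $125072.00 = $3148.00 subject; 4.47% × $3148.00 = $140.72
Total: $618.29 + $296.75 + $415.45 + $140.72 = $1471.21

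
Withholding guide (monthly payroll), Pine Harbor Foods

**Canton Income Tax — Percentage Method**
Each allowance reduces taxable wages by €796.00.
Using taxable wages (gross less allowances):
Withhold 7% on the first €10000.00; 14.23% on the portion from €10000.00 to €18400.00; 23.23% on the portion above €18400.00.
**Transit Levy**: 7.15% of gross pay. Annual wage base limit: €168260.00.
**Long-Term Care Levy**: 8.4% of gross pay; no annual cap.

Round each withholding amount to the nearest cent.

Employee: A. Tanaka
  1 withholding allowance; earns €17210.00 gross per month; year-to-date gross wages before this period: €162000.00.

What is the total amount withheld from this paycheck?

Canton Income Tax: taxable = €17210.00 − 1×€796.00 = €16414.00
  €700.00 + 14.23% × (€16414.00 − €10000.00) = €700.00 + 14.23% × €6414.00 = €1612.71
Transit Levy: cap €168260.00 − YTD €162000.00 = €6260.00 subject; 7.15% × €6260.00 = €447.59
Long-Term Care Levy: 8.4% × €17210.00 = €1445.64
Total: €1612.71 + €447.59 + €1445.64 = €3505.94

€3505.94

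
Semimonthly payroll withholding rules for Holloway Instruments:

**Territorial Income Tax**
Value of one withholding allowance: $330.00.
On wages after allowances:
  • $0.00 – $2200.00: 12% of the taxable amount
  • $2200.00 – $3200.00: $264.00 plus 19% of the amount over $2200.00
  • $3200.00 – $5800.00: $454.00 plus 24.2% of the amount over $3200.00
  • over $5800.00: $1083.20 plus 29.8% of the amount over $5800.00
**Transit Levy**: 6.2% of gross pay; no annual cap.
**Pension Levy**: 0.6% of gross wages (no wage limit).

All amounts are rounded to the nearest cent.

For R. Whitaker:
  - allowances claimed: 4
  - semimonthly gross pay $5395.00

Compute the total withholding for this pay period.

$1032.61

Territorial Income Tax: taxable = $5395.00 − 4×$330.00 = $4075.00
  $454.00 + 24.2% × ($4075.00 − $3200.00) = $454.00 + 24.2% × $875.00 = $665.75
Transit Levy: 6.2% × $5395.00 = $334.49
Pension Levy: 0.6% × $5395.00 = $32.37
Total: $665.75 + $334.49 + $32.37 = $1032.61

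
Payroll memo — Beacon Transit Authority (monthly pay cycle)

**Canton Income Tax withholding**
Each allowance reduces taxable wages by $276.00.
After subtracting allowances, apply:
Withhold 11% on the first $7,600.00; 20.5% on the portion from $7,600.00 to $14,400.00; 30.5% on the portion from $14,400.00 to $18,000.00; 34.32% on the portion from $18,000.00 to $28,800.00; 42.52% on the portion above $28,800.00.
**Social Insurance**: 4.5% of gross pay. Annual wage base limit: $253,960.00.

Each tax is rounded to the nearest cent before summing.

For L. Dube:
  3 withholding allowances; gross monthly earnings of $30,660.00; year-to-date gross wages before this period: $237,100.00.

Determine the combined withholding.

Canton Income Tax: taxable = $30,660.00 − 3×$276.00 = $29,832.00
  $7,034.56 + 42.52% × ($29,832.00 − $28,800.00) = $7,034.56 + 42.52% × $1,032.00 = $7,473.37
Social Insurance: cap $253,960.00 − YTD $237,100.00 = $16,860.00 subject; 4.5% × $16,860.00 = $758.70
Total: $7,473.37 + $758.70 = $8,232.07

$8,232.07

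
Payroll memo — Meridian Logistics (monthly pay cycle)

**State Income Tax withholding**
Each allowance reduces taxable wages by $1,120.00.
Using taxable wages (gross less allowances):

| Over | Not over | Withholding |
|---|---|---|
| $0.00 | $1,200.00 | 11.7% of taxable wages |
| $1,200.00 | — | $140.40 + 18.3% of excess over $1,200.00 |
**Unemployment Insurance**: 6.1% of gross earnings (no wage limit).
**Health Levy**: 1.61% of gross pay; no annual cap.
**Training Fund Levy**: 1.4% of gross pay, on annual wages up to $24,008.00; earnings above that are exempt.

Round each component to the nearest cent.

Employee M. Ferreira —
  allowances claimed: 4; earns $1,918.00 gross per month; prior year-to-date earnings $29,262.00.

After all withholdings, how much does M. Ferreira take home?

$1,770.12

State Income Tax: taxable = $1,918.00 − 4×$1,120.00 = $-2,562.00
  Taxable ≤ 0 → $0.00
Unemployment Insurance: 6.1% × $1,918.00 = $117.00
Health Levy: 1.61% × $1,918.00 = $30.88
Training Fund Levy: YTD $29,262.00 ≥ cap $24,008.00 → $0.00
Total withheld: $0.00 + $117.00 + $30.88 + $0.00 = $147.88
Net pay: $1,918.00 − $147.88 = $1,770.12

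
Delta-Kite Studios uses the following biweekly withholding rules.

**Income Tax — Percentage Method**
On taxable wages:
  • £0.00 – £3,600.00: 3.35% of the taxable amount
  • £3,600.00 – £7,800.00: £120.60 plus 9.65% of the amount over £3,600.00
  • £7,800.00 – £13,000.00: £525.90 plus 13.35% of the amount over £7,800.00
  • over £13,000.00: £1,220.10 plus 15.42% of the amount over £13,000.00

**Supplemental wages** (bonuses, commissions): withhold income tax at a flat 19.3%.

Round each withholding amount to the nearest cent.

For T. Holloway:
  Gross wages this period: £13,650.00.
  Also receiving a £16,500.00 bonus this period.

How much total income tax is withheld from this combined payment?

Income Tax: taxable = £13,650.00
  £1,220.10 + 15.42% × (£13,650.00 − £13,000.00) = £1,220.10 + 15.42% × £650.00 = £1,320.33
Supplemental (19.3% flat on bonus): 19.3% × £16,500.00 = £3,184.50
Total income tax: £1,320.33 + £3,184.50 = £4,504.83

£4,504.83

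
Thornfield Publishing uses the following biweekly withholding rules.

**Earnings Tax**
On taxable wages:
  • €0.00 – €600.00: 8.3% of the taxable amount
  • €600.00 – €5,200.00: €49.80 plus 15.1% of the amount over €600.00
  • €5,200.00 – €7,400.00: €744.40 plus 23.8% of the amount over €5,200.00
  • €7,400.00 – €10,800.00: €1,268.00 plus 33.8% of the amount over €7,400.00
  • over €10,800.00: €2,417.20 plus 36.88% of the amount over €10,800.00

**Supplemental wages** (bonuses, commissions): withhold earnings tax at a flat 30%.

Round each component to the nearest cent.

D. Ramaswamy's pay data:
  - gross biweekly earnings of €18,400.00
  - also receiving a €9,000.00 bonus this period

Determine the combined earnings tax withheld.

€7,920.08

Earnings Tax: taxable = €18,400.00
  €2,417.20 + 36.88% × (€18,400.00 − €10,800.00) = €2,417.20 + 36.88% × €7,600.00 = €5,220.08
Supplemental (30% flat on bonus): 30% × €9,000.00 = €2,700.00
Total earnings tax: €5,220.08 + €2,700.00 = €7,920.08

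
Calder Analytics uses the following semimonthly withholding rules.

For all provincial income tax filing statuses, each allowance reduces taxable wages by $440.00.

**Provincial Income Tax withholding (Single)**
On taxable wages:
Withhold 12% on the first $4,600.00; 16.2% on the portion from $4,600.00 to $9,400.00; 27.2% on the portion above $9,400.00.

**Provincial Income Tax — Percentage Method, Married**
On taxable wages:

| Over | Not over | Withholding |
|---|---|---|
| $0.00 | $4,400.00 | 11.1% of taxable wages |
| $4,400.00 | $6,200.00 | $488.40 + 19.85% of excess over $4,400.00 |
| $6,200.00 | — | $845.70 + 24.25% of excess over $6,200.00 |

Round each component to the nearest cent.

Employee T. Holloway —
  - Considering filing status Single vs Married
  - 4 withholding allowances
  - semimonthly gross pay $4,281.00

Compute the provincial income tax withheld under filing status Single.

$302.52

Provincial Income Tax (Single): taxable = $4,281.00 − 4×$440.00 = $2,521.00
  12% × $2,521.00 = $302.52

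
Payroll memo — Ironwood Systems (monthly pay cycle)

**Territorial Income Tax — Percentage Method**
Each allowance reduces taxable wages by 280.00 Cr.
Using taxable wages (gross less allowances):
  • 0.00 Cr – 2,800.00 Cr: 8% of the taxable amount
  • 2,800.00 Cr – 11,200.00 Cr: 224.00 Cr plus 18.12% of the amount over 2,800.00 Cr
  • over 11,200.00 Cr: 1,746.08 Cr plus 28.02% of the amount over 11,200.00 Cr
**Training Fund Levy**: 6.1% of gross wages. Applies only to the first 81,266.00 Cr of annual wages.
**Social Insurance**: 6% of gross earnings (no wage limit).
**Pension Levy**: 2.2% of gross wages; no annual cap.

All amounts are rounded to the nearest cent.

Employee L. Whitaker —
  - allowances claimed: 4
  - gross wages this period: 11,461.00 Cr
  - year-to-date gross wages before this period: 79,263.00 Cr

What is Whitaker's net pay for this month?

Territorial Income Tax: taxable = 11,461.00 Cr − 4×280.00 Cr = 10,341.00 Cr
  224.00 Cr + 18.12% × (10,341.00 Cr − 2,800.00 Cr) = 224.00 Cr + 18.12% × 7,541.00 Cr = 1,590.43 Cr
Training Fund Levy: cap 81,266.00 Cr − YTD 79,263.00 Cr = 2,003.00 Cr subject; 6.1% × 2,003.00 Cr = 122.18 Cr
Social Insurance: 6% × 11,461.00 Cr = 687.66 Cr
Pension Levy: 2.2% × 11,461.00 Cr = 252.14 Cr
Total withheld: 1,590.43 Cr + 122.18 Cr + 687.66 Cr + 252.14 Cr = 2,652.41 Cr
Net pay: 11,461.00 Cr − 2,652.41 Cr = 8,808.59 Cr

8,808.59 Cr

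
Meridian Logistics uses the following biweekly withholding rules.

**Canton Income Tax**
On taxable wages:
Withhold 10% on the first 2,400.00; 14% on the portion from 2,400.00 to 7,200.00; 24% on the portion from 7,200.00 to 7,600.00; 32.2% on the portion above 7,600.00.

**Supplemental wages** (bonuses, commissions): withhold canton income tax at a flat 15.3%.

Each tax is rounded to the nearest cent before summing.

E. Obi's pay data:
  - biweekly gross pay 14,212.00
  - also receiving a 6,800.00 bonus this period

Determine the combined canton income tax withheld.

4,177.46

Canton Income Tax: taxable = 14,212.00
  1,008.00 + 32.2% × (14,212.00 − 7,600.00) = 1,008.00 + 32.2% × 6,612.00 = 3,137.06
Supplemental (15.3% flat on bonus): 15.3% × 6,800.00 = 1,040.40
Total canton income tax: 3,137.06 + 1,040.40 = 4,177.46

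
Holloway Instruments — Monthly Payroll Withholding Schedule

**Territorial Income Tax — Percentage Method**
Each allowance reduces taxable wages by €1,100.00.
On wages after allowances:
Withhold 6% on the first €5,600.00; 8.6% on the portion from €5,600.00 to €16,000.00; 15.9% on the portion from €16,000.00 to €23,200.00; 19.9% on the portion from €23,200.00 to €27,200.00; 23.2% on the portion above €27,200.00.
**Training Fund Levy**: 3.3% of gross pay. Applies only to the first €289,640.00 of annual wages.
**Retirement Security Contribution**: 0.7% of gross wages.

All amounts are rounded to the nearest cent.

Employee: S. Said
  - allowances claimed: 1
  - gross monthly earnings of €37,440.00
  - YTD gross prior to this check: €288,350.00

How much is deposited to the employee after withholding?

Territorial Income Tax: taxable = €37,440.00 − 1×€1,100.00 = €36,340.00
  €3,171.20 + 23.2% × (€36,340.00 − €27,200.00) = €3,171.20 + 23.2% × €9,140.00 = €5,291.68
Training Fund Levy: cap €289,640.00 − YTD €288,350.00 = €1,290.00 subject; 3.3% × €1,290.00 = €42.57
Retirement Security Contribution: 0.7% × €37,440.00 = €262.08
Total withheld: €5,291.68 + €42.57 + €262.08 = €5,596.33
Net pay: €37,440.00 − €5,596.33 = €31,843.67

€31,843.67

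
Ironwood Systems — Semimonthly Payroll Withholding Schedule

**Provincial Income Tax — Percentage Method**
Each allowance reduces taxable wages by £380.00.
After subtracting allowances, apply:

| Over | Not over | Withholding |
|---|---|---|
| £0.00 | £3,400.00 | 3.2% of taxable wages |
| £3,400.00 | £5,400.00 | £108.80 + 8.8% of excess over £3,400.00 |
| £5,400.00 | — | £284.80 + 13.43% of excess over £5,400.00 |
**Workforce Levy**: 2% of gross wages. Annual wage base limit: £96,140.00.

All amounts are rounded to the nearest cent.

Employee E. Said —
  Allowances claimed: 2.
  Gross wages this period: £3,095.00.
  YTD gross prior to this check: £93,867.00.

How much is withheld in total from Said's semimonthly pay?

£120.18

Provincial Income Tax: taxable = £3,095.00 − 2×£380.00 = £2,335.00
  3.2% × £2,335.00 = £74.72
Workforce Levy: cap £96,140.00 − YTD £93,867.00 = £2,273.00 subject; 2% × £2,273.00 = £45.46
Total: £74.72 + £45.46 = £120.18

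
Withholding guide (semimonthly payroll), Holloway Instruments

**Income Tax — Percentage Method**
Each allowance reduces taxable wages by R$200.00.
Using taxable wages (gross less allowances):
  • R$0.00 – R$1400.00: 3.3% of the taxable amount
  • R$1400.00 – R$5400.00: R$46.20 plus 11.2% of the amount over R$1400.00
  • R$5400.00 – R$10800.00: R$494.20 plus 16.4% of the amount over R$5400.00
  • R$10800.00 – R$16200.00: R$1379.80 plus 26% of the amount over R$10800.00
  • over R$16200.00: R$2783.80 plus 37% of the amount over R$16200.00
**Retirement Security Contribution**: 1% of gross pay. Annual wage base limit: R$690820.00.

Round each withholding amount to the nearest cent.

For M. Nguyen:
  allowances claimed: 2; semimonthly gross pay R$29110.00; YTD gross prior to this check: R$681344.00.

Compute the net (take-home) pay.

Income Tax: taxable = R$29110.00 − 2×R$200.00 = R$28710.00
  R$2783.80 + 37% × (R$28710.00 − R$16200.00) = R$2783.80 + 37% × R$12510.00 = R$7412.50
Retirement Security Contribution: cap R$690820.00 − YTD R$681344.00 = R$9476.00 subject; 1% × R$9476.00 = R$94.76
Total withheld: R$7412.50 + R$94.76 = R$7507.26
Net pay: R$29110.00 − R$7507.26 = R$21602.74

R$21602.74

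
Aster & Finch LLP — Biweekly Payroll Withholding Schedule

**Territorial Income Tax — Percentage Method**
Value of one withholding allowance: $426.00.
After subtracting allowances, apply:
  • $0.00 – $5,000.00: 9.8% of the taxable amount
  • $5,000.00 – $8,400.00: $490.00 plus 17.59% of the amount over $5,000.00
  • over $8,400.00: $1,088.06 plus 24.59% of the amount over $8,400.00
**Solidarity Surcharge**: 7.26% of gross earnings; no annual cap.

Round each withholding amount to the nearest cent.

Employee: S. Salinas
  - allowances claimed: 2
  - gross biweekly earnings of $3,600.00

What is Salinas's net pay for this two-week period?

$3,069.34

Territorial Income Tax: taxable = $3,600.00 − 2×$426.00 = $2,748.00
  9.8% × $2,748.00 = $269.30
Solidarity Surcharge: 7.26% × $3,600.00 = $261.36
Total withheld: $269.30 + $261.36 = $530.66
Net pay: $3,600.00 − $530.66 = $3,069.34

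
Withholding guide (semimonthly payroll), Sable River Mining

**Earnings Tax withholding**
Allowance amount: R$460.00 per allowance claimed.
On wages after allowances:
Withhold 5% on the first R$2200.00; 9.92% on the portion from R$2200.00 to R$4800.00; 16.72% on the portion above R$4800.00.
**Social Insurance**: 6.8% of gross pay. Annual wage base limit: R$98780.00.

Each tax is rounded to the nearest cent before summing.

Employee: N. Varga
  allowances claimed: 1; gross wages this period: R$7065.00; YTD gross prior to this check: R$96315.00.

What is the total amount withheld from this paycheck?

R$837.34

Earnings Tax: taxable = R$7065.00 − 1×R$460.00 = R$6605.00
  R$367.92 + 16.72% × (R$6605.00 − R$4800.00) = R$367.92 + 16.72% × R$1805.00 = R$669.72
Social Insurance: cap R$98780.00 − YTD R$96315.00 = R$2465.00 subject; 6.8% × R$2465.00 = R$167.62
Total: R$669.72 + R$167.62 = R$837.34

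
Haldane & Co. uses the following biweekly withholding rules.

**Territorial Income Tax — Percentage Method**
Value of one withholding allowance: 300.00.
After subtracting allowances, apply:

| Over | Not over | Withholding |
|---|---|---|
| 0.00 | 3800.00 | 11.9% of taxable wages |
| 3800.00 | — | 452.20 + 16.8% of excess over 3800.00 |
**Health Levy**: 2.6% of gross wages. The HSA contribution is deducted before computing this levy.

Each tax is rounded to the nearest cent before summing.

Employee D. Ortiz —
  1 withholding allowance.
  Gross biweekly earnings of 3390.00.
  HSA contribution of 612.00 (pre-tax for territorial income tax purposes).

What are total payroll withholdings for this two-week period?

367.11

Territorial Income Tax: taxable = 3390.00 − 612.00 − 1×300.00 = 2478.00
  11.9% × 2478.00 = 294.88
Health Levy: 2.6% × 2778.00 = 72.23
Total: 294.88 + 72.23 = 367.11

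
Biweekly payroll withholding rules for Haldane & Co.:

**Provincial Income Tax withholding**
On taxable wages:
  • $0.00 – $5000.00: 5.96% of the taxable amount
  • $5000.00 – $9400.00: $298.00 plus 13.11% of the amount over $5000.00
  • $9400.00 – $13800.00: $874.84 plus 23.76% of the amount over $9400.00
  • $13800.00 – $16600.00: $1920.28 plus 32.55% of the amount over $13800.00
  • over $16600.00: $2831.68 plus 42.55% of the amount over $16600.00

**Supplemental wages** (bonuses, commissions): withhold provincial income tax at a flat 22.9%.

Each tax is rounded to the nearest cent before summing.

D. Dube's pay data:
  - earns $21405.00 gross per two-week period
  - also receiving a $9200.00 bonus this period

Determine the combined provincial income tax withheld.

$6983.01

Provincial Income Tax: taxable = $21405.00
  $2831.68 + 42.55% × ($21405.00 − $16600.00) = $2831.68 + 42.55% × $4805.00 = $4876.21
Supplemental (22.9% flat on bonus): 22.9% × $9200.00 = $2106.80
Total provincial income tax: $4876.21 + $2106.80 = $6983.01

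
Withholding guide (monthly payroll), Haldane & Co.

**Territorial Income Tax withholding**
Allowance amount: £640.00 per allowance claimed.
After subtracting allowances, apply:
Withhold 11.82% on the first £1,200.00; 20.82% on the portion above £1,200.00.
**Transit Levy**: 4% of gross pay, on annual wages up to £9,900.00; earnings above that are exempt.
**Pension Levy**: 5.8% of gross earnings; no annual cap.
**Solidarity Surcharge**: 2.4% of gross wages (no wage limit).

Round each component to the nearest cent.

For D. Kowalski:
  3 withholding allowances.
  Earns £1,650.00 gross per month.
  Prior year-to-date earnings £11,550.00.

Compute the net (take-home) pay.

£1,514.70

Territorial Income Tax: taxable = £1,650.00 − 3×£640.00 = £-270.00
  Taxable ≤ 0 → £0.00
Transit Levy: YTD £11,550.00 ≥ cap £9,900.00 → £0.00
Pension Levy: 5.8% × £1,650.00 = £95.70
Solidarity Surcharge: 2.4% × £1,650.00 = £39.60
Total withheld: £0.00 + £0.00 + £95.70 + £39.60 = £135.30
Net pay: £1,650.00 − £135.30 = £1,514.70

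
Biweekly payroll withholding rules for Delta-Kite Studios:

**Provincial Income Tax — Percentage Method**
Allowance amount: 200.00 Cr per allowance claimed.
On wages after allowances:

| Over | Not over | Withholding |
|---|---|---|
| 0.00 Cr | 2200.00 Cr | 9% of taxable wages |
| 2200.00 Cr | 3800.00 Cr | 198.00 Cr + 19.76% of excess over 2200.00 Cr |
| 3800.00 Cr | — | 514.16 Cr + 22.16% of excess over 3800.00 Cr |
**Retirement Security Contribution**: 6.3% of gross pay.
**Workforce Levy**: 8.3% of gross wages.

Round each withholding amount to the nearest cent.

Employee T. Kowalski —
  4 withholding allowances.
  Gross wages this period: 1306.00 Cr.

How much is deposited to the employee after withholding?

1069.78 Cr

Provincial Income Tax: taxable = 1306.00 Cr − 4×200.00 Cr = 506.00 Cr
  9% × 506.00 Cr = 45.54 Cr
Retirement Security Contribution: 6.3% × 1306.00 Cr = 82.28 Cr
Workforce Levy: 8.3% × 1306.00 Cr = 108.40 Cr
Total withheld: 45.54 Cr + 82.28 Cr + 108.40 Cr = 236.22 Cr
Net pay: 1306.00 Cr − 236.22 Cr = 1069.78 Cr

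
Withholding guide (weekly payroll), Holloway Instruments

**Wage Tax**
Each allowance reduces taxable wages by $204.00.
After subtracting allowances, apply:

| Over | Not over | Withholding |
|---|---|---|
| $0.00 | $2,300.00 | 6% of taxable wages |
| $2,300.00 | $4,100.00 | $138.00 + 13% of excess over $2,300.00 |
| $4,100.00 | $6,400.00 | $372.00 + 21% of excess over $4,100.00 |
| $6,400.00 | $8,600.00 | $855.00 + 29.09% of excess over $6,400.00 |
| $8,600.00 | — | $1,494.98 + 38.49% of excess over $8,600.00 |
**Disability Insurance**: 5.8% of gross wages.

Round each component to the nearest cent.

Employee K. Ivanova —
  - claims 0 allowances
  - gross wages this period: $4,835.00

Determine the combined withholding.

Wage Tax: taxable = $4,835.00
  $372.00 + 21% × ($4,835.00 − $4,100.00) = $372.00 + 21% × $735.00 = $526.35
Disability Insurance: 5.8% × $4,835.00 = $280.43
Total: $526.35 + $280.43 = $806.78

$806.78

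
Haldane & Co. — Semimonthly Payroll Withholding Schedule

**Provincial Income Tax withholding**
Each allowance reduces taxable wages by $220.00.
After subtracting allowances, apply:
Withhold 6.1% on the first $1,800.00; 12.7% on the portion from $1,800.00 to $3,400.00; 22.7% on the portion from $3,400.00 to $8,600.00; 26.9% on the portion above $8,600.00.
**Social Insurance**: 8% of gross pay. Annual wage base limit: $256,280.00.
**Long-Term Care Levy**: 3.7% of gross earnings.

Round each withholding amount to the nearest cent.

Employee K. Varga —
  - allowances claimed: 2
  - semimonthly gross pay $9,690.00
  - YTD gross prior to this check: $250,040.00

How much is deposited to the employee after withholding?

Provincial Income Tax: taxable = $9,690.00 − 2×$220.00 = $9,250.00
  $1,493.40 + 26.9% × ($9,250.00 − $8,600.00) = $1,493.40 + 26.9% × $650.00 = $1,668.25
Social Insurance: cap $256,280.00 − YTD $250,040.00 = $6,240.00 subject; 8% × $6,240.00 = $499.20
Long-Term Care Levy: 3.7% × $9,690.00 = $358.53
Total withheld: $1,668.25 + $499.20 + $358.53 = $2,525.98
Net pay: $9,690.00 − $2,525.98 = $7,164.02

$7,164.02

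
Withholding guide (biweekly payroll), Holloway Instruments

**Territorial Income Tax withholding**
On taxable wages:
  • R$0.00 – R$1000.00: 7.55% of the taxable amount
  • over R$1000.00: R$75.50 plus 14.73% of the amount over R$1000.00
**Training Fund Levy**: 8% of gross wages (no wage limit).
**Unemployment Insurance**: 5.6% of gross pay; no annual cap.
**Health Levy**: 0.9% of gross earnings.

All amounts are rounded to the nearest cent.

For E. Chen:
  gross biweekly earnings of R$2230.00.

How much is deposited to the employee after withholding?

Territorial Income Tax: taxable = R$2230.00
  R$75.50 + 14.73% × (R$2230.00 − R$1000.00) = R$75.50 + 14.73% × R$1230.00 = R$256.68
Training Fund Levy: 8% × R$2230.00 = R$178.40
Unemployment Insurance: 5.6% × R$2230.00 = R$124.88
Health Levy: 0.9% × R$2230.00 = R$20.07
Total withheld: R$256.68 + R$178.40 + R$124.88 + R$20.07 = R$580.03
Net pay: R$2230.00 − R$580.03 = R$1649.97

R$1649.97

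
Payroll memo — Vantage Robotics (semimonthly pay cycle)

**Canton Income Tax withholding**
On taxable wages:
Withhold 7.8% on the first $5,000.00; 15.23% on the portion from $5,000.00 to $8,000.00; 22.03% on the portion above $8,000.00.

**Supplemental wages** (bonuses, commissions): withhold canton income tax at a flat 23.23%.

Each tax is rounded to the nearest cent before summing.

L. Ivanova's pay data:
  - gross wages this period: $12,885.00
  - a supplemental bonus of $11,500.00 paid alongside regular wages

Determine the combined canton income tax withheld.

$4,594.52

Canton Income Tax: taxable = $12,885.00
  $846.90 + 22.03% × ($12,885.00 − $8,000.00) = $846.90 + 22.03% × $4,885.00 = $1,923.07
Supplemental (23.23% flat on bonus): 23.23% × $11,500.00 = $2,671.45
Total canton income tax: $1,923.07 + $2,671.45 = $4,594.52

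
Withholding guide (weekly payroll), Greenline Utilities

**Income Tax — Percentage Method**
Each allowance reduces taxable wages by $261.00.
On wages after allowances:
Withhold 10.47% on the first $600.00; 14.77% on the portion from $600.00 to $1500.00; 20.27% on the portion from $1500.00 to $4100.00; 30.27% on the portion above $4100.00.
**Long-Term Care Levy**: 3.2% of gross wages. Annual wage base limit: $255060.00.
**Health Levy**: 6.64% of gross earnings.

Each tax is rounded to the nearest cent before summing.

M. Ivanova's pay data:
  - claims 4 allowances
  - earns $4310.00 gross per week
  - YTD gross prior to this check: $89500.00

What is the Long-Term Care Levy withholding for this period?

$137.92

Long-Term Care Levy: 3.2% × $4310.00 = $137.92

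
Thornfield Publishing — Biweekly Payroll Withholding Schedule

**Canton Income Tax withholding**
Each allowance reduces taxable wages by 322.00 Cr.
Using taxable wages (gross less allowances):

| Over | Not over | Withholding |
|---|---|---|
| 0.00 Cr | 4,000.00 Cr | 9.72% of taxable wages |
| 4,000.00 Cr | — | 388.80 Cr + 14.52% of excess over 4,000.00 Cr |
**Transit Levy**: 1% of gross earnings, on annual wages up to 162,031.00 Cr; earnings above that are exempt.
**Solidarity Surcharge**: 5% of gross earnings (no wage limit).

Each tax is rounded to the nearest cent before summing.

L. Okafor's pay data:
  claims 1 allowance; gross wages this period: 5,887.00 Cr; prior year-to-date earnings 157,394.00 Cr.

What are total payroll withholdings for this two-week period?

Canton Income Tax: taxable = 5,887.00 Cr − 1×322.00 Cr = 5,565.00 Cr
  388.80 Cr + 14.52% × (5,565.00 Cr − 4,000.00 Cr) = 388.80 Cr + 14.52% × 1,565.00 Cr = 616.04 Cr
Transit Levy: cap 162,031.00 Cr − YTD 157,394.00 Cr = 4,637.00 Cr subject; 1% × 4,637.00 Cr = 46.37 Cr
Solidarity Surcharge: 5% × 5,887.00 Cr = 294.35 Cr
Total: 616.04 Cr + 46.37 Cr + 294.35 Cr = 956.76 Cr

956.76 Cr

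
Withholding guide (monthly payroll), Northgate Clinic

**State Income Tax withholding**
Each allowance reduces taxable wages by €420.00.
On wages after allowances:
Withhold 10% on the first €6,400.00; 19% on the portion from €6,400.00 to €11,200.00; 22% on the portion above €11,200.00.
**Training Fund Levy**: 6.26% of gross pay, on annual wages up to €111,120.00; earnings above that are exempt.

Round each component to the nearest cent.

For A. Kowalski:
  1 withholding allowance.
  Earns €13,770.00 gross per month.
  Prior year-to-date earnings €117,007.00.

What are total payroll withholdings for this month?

State Income Tax: taxable = €13,770.00 − 1×€420.00 = €13,350.00
  €1,552.00 + 22% × (€13,350.00 − €11,200.00) = €1,552.00 + 22% × €2,150.00 = €2,025.00
Training Fund Levy: YTD €117,007.00 ≥ cap €111,120.00 → €0.00
Total: €2,025.00 + €0.00 = €2,025.00

€2,025.00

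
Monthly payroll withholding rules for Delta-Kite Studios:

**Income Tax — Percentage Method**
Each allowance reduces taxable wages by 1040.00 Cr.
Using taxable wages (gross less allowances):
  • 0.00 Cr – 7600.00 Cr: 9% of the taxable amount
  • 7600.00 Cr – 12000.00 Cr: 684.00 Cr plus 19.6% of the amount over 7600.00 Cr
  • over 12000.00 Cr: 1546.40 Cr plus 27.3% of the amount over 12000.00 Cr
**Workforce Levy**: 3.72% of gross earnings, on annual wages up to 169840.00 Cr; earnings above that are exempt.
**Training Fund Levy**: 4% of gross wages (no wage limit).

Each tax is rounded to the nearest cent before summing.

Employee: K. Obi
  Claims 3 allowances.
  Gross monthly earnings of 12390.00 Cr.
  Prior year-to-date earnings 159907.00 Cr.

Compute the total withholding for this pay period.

1876.43 Cr

Income Tax: taxable = 12390.00 Cr − 3×1040.00 Cr = 9270.00 Cr
  684.00 Cr + 19.6% × (9270.00 Cr − 7600.00 Cr) = 684.00 Cr + 19.6% × 1670.00 Cr = 1011.32 Cr
Workforce Levy: cap 169840.00 Cr − YTD 159907.00 Cr = 9933.00 Cr subject; 3.72% × 9933.00 Cr = 369.51 Cr
Training Fund Levy: 4% × 12390.00 Cr = 495.60 Cr
Total: 1011.32 Cr + 369.51 Cr + 495.60 Cr = 1876.43 Cr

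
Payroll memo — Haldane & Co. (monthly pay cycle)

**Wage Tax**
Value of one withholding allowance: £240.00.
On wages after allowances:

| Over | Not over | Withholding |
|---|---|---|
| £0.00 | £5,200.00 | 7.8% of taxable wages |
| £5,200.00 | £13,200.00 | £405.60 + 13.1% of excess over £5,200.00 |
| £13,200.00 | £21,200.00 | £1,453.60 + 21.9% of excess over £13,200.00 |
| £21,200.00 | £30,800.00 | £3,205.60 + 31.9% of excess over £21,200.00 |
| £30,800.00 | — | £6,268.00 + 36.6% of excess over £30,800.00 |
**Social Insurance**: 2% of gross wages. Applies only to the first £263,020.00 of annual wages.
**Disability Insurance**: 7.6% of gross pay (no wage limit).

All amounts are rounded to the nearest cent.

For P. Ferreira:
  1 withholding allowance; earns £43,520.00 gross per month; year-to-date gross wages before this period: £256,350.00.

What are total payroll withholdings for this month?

Wage Tax: taxable = £43,520.00 − 1×£240.00 = £43,280.00
  £6,268.00 + 36.6% × (£43,280.00 − £30,800.00) = £6,268.00 + 36.6% × £12,480.00 = £10,835.68
Social Insurance: cap £263,020.00 − YTD £256,350.00 = £6,670.00 subject; 2% × £6,670.00 = £133.40
Disability Insurance: 7.6% × £43,520.00 = £3,307.52
Total: £10,835.68 + £133.40 + £3,307.52 = £14,276.60

£14,276.60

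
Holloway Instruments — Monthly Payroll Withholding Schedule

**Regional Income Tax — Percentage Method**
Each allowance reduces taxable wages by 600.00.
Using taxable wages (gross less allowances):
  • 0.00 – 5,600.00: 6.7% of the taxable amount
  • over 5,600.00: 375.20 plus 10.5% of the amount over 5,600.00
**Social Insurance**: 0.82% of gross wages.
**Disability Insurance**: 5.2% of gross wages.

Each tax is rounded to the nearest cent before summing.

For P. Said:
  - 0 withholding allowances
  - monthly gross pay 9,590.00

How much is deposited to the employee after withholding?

8,218.53

Regional Income Tax: taxable = 9,590.00
  375.20 + 10.5% × (9,590.00 − 5,600.00) = 375.20 + 10.5% × 3,990.00 = 794.15
Social Insurance: 0.82% × 9,590.00 = 78.64
Disability Insurance: 5.2% × 9,590.00 = 498.68
Total withheld: 794.15 + 78.64 + 498.68 = 1,371.47
Net pay: 9,590.00 − 1,371.47 = 8,218.53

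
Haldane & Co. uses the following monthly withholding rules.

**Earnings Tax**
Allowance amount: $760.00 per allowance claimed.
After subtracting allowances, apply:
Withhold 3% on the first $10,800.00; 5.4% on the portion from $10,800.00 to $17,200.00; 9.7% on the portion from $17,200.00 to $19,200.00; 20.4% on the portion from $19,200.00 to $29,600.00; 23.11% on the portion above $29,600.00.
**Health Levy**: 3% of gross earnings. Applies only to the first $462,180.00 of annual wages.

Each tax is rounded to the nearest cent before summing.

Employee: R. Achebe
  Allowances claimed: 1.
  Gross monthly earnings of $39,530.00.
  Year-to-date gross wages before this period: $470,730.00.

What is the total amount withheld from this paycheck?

Earnings Tax: taxable = $39,530.00 − 1×$760.00 = $38,770.00
  $2,985.20 + 23.11% × ($38,770.00 − $29,600.00) = $2,985.20 + 23.11% × $9,170.00 = $5,104.39
Health Levy: YTD $470,730.00 ≥ cap $462,180.00 → $0.00
Total: $5,104.39 + $0.00 = $5,104.39

$5,104.39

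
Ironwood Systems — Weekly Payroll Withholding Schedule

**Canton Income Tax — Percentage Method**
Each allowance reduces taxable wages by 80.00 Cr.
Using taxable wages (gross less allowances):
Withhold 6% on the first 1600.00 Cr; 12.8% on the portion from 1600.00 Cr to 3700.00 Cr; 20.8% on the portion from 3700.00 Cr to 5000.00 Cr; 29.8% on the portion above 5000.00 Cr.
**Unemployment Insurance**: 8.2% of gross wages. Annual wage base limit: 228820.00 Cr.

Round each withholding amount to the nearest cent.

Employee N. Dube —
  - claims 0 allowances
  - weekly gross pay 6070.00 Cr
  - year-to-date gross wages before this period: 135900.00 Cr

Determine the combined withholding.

Canton Income Tax: taxable = 6070.00 Cr
  635.20 Cr + 29.8% × (6070.00 Cr − 5000.00 Cr) = 635.20 Cr + 29.8% × 1070.00 Cr = 954.06 Cr
Unemployment Insurance: 8.2% × 6070.00 Cr = 497.74 Cr
Total: 954.06 Cr + 497.74 Cr = 1451.80 Cr

1451.80 Cr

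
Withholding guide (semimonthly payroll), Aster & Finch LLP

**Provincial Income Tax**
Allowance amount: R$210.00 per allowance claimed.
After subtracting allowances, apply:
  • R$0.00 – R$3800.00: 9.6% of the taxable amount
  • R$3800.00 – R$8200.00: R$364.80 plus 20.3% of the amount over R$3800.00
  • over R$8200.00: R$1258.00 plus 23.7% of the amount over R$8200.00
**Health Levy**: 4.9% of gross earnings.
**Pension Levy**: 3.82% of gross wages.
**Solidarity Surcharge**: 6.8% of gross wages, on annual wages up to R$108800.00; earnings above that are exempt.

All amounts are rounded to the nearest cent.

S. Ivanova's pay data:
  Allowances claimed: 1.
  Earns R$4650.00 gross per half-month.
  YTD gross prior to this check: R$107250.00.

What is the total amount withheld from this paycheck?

R$1005.60

Provincial Income Tax: taxable = R$4650.00 − 1×R$210.00 = R$4440.00
  R$364.80 + 20.3% × (R$4440.00 − R$3800.00) = R$364.80 + 20.3% × R$640.00 = R$494.72
Health Levy: 4.9% × R$4650.00 = R$227.85
Pension Levy: 3.82% × R$4650.00 = R$177.63
Solidarity Surcharge: cap R$108800.00 − YTD R$107250.00 = R$1550.00 subject; 6.8% × R$1550.00 = R$105.40
Total: R$494.72 + R$227.85 + R$177.63 + R$105.40 = R$1005.60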